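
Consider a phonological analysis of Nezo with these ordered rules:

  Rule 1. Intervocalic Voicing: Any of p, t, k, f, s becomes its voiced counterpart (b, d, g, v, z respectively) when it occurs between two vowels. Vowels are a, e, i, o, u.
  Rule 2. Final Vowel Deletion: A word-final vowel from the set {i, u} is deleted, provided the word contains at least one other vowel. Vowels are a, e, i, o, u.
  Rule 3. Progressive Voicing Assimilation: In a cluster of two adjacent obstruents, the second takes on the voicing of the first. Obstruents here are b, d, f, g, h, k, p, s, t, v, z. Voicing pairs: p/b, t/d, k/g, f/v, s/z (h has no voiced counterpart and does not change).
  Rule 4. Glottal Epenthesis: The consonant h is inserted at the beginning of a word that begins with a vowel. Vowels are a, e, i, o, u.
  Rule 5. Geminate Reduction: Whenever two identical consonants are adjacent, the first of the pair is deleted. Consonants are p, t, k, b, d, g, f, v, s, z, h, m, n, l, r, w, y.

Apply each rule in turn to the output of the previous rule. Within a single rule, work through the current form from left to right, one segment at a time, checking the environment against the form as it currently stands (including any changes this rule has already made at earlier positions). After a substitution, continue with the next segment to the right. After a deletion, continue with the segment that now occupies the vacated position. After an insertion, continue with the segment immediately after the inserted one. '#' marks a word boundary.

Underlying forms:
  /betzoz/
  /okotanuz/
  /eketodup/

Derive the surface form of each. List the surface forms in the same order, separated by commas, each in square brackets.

/betzoz/:
  Rule 1 Intervocalic Voicing: no change — [betzoz]
  Rule 2 Final Vowel Deletion: no change — [betzoz]
  Rule 3 Progressive Voicing Assimilation: [betzoz] → [betsoz]
  Rule 4 Glottal Epenthesis: no change — [betsoz]
  Rule 5 Geminate Reduction: no change — [betsoz]
/okotanuz/:
  Rule 1 Intervocalic Voicing: [okotanuz] → [ogodanuz]
  Rule 2 Final Vowel Deletion: no change — [ogodanuz]
  Rule 3 Progressive Voicing Assimilation: no change — [ogodanuz]
  Rule 4 Glottal Epenthesis: [ogodanuz] → [hogodanuz]
  Rule 5 Geminate Reduction: no change — [hogodanuz]
/eketodup/:
  Rule 1 Intervocalic Voicing: [eketodup] → [egedodup]
  Rule 2 Final Vowel Deletion: no change — [egedodup]
  Rule 3 Progressive Voicing Assimilation: no change — [egedodup]
  Rule 4 Glottal Epenthesis: [egedodup] → [hegedodup]
  Rule 5 Geminate Reduction: no change — [hegedodup]

[betsoz], [hogodanuz], [hegedodup]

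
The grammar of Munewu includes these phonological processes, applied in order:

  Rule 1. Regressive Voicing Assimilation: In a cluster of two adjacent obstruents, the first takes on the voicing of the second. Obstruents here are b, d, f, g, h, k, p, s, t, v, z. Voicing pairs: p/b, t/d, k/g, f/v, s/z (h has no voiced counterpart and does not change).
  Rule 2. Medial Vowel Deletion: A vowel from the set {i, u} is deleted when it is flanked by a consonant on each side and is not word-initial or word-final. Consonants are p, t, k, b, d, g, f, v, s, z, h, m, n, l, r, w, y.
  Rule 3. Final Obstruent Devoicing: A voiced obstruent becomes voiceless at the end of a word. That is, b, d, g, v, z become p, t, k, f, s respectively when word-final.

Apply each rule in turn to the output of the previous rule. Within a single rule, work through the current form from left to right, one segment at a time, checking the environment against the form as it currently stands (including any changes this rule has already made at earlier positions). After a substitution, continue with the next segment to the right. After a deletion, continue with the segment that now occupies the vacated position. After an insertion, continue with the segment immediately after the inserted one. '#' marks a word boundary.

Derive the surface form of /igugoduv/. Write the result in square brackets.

[iggodf]

Rule 1 Regressive Voicing Assimilation: no change — [igugoduv]
Rule 2 Medial Vowel Deletion: [igugoduv] → [iggodv]
Rule 3 Final Obstruent Devoicing: [iggodv] → [iggodf]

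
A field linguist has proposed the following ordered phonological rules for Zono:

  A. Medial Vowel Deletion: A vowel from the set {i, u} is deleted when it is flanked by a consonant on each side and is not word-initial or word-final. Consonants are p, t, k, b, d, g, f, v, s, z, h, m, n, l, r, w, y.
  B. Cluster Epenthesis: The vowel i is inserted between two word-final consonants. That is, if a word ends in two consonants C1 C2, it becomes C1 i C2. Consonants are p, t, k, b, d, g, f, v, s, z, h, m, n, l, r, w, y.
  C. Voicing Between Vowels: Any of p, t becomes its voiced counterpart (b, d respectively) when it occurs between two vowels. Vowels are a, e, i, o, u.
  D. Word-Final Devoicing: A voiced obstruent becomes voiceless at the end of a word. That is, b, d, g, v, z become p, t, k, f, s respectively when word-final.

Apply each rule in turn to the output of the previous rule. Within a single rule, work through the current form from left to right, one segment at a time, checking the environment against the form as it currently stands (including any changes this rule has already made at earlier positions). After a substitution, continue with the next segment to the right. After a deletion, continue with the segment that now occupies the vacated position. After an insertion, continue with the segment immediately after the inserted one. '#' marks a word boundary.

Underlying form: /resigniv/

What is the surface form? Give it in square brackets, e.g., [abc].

[resgnif]

A Medial Vowel Deletion: [resigniv] → [resgnv]
B Cluster Epenthesis: [resgnv] → [resgniv]
C Voicing Between Vowels: no change — [resgniv]
D Word-Final Devoicing: [resgniv] → [resgnif]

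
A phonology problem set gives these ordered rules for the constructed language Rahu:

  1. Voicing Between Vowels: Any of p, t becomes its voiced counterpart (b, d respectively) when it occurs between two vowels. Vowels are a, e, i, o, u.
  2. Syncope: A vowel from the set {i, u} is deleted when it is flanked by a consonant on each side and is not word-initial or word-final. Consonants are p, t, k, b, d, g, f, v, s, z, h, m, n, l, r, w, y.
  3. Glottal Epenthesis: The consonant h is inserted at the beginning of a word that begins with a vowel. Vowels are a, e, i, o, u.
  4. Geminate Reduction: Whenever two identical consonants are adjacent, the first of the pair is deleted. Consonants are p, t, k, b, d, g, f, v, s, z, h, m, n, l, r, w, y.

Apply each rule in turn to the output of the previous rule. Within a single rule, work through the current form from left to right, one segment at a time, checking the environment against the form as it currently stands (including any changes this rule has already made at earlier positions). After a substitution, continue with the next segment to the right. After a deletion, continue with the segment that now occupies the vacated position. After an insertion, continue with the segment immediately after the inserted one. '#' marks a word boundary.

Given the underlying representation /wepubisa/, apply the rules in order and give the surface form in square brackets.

[websa]

1 Voicing Between Vowels: [wepubisa] → [webubisa]
2 Syncope: [webubisa] → [webbsa]
3 Glottal Epenthesis: no change — [webbsa]
4 Geminate Reduction: [webbsa] → [websa]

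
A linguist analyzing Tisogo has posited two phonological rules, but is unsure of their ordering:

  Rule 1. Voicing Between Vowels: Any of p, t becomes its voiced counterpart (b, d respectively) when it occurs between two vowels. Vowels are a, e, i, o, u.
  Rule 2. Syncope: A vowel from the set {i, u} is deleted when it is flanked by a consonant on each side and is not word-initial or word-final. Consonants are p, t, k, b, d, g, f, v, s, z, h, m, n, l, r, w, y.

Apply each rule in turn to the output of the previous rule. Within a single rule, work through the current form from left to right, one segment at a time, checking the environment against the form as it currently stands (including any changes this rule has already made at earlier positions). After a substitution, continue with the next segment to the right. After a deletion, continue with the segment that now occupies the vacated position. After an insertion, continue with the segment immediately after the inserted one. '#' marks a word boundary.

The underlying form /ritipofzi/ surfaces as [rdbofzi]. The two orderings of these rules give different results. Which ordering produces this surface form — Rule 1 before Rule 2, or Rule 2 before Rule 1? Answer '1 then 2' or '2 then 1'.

1 then 2

Order 1 then 2:
  1 Voicing Between Vowels: [ritipofzi] → [ridibofzi]
  2 Syncope: [ridibofzi] → [rdbofzi]
  result: [rdbofzi]
Order 2 then 1:
  2 Syncope: [ritipofzi] → [rtpofzi]
  1 Voicing Between Vowels: no change — [rtpofzi]
  result: [rtpofzi]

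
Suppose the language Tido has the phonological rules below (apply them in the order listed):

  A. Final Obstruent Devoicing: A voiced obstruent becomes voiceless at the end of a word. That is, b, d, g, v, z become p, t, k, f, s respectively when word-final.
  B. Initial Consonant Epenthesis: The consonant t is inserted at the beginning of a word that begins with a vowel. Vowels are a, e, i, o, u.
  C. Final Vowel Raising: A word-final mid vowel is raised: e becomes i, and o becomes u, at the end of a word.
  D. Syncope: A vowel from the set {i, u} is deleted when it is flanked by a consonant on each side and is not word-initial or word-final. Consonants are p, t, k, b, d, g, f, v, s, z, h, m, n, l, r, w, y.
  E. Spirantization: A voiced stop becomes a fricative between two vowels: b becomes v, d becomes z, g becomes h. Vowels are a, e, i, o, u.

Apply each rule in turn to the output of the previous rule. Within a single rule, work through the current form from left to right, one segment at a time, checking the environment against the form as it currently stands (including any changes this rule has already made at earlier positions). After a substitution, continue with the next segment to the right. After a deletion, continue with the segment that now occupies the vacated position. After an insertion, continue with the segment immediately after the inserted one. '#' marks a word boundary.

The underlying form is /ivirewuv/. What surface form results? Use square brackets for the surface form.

A Final Obstruent Devoicing: [ivirewuv] → [ivirewuf]
B Initial Consonant Epenthesis: [ivirewuf] → [tivirewuf]
C Final Vowel Raising: no change — [tivirewuf]
D Syncope: [tivirewuf] → [tvrewf]
E Spirantization: no change — [tvrewf]

[tvrewf]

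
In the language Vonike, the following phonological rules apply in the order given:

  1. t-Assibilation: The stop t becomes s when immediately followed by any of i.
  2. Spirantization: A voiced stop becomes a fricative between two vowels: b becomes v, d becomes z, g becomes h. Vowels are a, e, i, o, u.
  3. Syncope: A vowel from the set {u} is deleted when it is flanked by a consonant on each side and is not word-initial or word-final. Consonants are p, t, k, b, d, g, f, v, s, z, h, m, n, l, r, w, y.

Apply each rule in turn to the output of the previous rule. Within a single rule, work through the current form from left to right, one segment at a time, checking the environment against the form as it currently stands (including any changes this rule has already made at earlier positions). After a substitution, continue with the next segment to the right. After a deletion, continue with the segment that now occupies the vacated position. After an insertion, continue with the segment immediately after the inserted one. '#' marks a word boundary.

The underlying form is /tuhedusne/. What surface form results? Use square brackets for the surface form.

1 t-Assibilation: no change — [tuhedusne]
2 Spirantization: [tuhedusne] → [tuhezusne]
3 Syncope: [tuhezusne] → [thezsne]

[thezsne]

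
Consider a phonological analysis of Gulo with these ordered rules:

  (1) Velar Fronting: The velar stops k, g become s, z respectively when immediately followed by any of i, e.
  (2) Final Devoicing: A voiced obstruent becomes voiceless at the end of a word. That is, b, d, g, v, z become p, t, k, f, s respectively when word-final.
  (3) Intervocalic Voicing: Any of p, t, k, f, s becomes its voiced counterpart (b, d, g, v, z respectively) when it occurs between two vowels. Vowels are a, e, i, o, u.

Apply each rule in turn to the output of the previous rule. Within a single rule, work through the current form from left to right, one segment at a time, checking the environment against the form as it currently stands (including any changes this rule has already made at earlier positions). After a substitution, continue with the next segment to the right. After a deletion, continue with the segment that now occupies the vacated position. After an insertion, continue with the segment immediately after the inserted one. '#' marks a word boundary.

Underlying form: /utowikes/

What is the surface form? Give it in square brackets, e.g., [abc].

(1) Velar Fronting: [utowikes] → [utowises]
(2) Final Devoicing: no change — [utowises]
(3) Intervocalic Voicing: [utowises] → [udowizes]

[udowizes]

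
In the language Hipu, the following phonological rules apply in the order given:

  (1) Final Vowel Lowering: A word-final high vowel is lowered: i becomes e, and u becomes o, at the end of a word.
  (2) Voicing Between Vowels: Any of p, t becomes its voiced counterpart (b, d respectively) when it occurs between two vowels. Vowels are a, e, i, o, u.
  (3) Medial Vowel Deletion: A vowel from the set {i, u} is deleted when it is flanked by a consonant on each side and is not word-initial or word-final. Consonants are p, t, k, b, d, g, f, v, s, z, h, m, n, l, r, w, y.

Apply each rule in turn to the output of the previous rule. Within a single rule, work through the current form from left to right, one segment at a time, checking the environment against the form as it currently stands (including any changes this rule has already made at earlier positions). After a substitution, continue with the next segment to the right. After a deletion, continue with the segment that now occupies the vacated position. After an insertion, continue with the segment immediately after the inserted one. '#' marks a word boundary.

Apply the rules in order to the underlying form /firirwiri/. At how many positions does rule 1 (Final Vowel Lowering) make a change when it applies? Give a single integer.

1

(1) Final Vowel Lowering: [firirwiri] → [firirwire]
(2) Voicing Between Vowels: no change — [firirwire]
(3) Medial Vowel Deletion: [firirwire] → [frrwre]
Rule 1 changed 1 position(s).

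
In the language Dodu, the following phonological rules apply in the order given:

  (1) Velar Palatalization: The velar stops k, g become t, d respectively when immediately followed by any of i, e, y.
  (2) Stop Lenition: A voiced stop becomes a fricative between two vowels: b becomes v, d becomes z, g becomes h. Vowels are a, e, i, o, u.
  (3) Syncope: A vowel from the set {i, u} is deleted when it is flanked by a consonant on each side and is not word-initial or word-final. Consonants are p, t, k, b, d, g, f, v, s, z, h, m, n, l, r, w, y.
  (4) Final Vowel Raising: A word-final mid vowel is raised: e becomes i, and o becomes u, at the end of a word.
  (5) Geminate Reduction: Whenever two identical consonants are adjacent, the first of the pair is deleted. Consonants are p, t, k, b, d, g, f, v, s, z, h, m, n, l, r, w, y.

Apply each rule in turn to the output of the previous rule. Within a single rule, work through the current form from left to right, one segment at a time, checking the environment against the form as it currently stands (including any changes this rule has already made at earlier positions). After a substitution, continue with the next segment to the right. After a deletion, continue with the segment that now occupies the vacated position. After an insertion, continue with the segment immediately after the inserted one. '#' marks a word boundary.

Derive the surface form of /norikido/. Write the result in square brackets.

(1) Velar Palatalization: [norikido] → [noritido]
(2) Stop Lenition: [noritido] → [noritizo]
(3) Syncope: [noritizo] → [nortzo]
(4) Final Vowel Raising: [nortzo] → [nortzu]
(5) Geminate Reduction: no change — [nortzu]

[nortzu]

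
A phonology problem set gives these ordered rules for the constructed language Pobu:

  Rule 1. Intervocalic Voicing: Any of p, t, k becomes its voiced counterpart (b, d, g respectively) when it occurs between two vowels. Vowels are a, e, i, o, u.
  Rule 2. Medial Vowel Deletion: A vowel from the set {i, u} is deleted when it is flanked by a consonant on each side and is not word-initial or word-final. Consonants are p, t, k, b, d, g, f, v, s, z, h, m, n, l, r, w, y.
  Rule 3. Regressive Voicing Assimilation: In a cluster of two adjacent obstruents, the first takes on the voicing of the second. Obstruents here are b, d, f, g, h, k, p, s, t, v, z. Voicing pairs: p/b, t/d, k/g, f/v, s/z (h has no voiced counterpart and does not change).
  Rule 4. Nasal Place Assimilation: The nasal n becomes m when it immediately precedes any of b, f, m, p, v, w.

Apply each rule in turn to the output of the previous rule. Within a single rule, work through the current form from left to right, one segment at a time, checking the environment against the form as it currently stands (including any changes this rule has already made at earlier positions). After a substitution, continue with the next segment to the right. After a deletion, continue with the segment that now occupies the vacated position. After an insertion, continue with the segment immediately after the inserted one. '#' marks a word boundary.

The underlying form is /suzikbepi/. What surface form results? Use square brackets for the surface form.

Rule 1 Intervocalic Voicing: [suzikbepi] → [suzikbebi]
Rule 2 Medial Vowel Deletion: [suzikbebi] → [szkbebi]
Rule 3 Regressive Voicing Assimilation: [szkbebi] → [zsgbebi]
Rule 4 Nasal Place Assimilation: no change — [zsgbebi]

[zsgbebi]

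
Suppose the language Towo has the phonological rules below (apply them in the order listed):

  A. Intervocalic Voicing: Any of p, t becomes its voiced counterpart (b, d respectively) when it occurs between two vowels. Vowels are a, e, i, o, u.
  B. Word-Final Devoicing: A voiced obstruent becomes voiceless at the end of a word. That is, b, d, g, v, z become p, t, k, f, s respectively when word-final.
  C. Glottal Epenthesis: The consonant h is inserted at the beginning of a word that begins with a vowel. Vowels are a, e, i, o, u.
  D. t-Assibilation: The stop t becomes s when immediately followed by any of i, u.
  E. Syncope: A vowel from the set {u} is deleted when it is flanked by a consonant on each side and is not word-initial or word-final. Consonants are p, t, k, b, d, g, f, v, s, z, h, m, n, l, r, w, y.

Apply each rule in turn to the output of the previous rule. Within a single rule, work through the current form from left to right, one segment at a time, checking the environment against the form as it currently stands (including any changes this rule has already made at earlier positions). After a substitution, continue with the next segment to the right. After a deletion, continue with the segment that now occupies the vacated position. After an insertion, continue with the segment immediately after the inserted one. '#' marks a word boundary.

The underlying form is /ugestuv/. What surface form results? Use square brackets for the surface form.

A Intervocalic Voicing: no change — [ugestuv]
B Word-Final Devoicing: [ugestuv] → [ugestuf]
C Glottal Epenthesis: [ugestuf] → [hugestuf]
D t-Assibilation: [hugestuf] → [hugessuf]
E Syncope: [hugessuf] → [hgessf]

[hgessf]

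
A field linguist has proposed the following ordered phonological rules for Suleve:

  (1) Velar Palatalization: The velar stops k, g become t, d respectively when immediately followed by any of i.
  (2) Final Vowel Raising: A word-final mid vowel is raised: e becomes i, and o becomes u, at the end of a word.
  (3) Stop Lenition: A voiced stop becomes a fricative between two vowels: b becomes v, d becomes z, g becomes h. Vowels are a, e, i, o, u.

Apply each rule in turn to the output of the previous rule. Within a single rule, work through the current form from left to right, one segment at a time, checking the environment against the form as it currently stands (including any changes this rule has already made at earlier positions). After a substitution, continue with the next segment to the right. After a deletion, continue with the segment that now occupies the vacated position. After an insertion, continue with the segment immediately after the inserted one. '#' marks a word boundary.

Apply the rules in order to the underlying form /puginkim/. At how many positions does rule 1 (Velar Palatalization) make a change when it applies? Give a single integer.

2

(1) Velar Palatalization: [puginkim] → [pudintim]
(2) Final Vowel Raising: no change — [pudintim]
(3) Stop Lenition: [pudintim] → [puzintim]
Rule 1 changed 2 position(s).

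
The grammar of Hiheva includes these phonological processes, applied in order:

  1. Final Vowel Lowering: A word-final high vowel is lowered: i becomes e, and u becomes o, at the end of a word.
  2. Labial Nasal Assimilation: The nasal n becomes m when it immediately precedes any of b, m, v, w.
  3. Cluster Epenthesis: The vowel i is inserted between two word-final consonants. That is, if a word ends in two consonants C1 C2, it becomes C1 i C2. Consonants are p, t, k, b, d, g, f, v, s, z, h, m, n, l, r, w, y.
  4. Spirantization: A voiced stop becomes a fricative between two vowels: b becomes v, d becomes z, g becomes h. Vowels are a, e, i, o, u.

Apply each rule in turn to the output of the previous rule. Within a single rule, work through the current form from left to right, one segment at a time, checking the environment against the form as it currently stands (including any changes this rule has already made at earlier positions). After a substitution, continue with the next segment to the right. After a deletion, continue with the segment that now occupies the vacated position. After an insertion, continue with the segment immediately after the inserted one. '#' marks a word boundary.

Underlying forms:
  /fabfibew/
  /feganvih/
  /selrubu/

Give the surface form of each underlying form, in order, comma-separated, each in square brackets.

/fabfibew/:
  1 Final Vowel Lowering: no change — [fabfibew]
  2 Labial Nasal Assimilation: no change — [fabfibew]
  3 Cluster Epenthesis: no change — [fabfibew]
  4 Spirantization: [fabfibew] → [fabfivew]
/feganvih/:
  1 Final Vowel Lowering: no change — [feganvih]
  2 Labial Nasal Assimilation: [feganvih] → [fegamvih]
  3 Cluster Epenthesis: no change — [fegamvih]
  4 Spirantization: [fegamvih] → [fehamvih]
/selrubu/:
  1 Final Vowel Lowering: [selrubu] → [selrubo]
  2 Labial Nasal Assimilation: no change — [selrubo]
  3 Cluster Epenthesis: no change — [selrubo]
  4 Spirantization: [selrubo] → [selruvo]

[fabfivew], [fehamvih], [selruvo]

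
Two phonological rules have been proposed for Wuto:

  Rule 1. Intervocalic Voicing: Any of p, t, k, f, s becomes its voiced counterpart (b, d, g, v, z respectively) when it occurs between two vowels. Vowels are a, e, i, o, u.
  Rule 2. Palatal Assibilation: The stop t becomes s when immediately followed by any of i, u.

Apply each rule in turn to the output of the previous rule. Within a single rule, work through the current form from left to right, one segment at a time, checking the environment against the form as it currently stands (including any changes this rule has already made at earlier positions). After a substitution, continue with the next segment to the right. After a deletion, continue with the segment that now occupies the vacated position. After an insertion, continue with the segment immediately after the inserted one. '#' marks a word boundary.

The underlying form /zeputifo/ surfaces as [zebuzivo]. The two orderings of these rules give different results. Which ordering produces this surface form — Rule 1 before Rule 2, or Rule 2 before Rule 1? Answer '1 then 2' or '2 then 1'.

Order 1 then 2:
  1 Intervocalic Voicing: [zeputifo] → [zebudivo]
  2 Palatal Assibilation: no change — [zebudivo]
  result: [zebudivo]
Order 2 then 1:
  2 Palatal Assibilation: [zeputifo] → [zepusifo]
  1 Intervocalic Voicing: [zepusifo] → [zebuzivo]
  result: [zebuzivo]

2 then 1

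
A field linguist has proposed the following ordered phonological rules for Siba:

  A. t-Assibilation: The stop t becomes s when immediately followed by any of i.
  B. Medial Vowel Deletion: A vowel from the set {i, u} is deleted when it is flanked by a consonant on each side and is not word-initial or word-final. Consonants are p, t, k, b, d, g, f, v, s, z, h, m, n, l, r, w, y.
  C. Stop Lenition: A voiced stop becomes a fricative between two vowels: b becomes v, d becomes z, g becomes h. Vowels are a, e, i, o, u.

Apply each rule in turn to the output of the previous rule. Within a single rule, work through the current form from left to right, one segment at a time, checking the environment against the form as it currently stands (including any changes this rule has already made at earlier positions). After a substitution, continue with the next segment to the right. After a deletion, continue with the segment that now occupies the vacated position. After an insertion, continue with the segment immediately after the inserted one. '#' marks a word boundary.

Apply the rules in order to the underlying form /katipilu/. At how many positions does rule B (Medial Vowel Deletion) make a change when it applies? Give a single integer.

A t-Assibilation: [katipilu] → [kasipilu]
B Medial Vowel Deletion: [kasipilu] → [kasplu]
C Stop Lenition: no change — [kasplu]
Rule B changed 2 position(s).

2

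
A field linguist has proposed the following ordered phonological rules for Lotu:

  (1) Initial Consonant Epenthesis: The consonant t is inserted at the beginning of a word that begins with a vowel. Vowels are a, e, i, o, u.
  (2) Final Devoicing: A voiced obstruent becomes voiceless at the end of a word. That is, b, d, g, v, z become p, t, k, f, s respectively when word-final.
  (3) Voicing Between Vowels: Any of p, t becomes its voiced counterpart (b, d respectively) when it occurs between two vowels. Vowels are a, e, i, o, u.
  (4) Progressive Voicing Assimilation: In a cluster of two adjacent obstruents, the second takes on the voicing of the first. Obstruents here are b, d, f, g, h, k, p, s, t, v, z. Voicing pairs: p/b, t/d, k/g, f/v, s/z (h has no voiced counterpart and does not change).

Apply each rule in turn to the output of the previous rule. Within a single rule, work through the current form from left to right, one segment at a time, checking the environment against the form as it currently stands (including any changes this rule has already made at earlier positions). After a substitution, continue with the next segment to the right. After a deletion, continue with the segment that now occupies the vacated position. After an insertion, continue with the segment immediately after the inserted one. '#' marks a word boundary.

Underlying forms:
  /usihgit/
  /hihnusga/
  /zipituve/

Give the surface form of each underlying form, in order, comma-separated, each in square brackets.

/usihgit/:
  (1) Initial Consonant Epenthesis: [usihgit] → [tusihgit]
  (2) Final Devoicing: no change — [tusihgit]
  (3) Voicing Between Vowels: no change — [tusihgit]
  (4) Progressive Voicing Assimilation: [tusihgit] → [tusihkit]
/hihnusga/:
  (1) Initial Consonant Epenthesis: no change — [hihnusga]
  (2) Final Devoicing: no change — [hihnusga]
  (3) Voicing Between Vowels: no change — [hihnusga]
  (4) Progressive Voicing Assimilation: [hihnusga] → [hihnuska]
/zipituve/:
  (1) Initial Consonant Epenthesis: no change — [zipituve]
  (2) Final Devoicing: no change — [zipituve]
  (3) Voicing Between Vowels: [zipituve] → [zibiduve]
  (4) Progressive Voicing Assimilation: no change — [zibiduve]

[tusihkit], [hihnuska], [zibiduve]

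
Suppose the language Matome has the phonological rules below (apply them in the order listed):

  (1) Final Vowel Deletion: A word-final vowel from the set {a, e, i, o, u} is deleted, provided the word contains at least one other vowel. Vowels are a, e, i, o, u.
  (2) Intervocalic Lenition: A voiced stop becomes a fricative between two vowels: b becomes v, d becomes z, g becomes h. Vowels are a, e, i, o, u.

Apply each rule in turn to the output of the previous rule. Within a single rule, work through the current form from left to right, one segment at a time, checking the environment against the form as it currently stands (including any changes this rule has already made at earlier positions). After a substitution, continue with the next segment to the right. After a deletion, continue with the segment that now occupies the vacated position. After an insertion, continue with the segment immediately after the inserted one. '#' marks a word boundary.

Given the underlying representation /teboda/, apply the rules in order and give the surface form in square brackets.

(1) Final Vowel Deletion: [teboda] → [tebod]
(2) Intervocalic Lenition: [tebod] → [tevod]

[tevod]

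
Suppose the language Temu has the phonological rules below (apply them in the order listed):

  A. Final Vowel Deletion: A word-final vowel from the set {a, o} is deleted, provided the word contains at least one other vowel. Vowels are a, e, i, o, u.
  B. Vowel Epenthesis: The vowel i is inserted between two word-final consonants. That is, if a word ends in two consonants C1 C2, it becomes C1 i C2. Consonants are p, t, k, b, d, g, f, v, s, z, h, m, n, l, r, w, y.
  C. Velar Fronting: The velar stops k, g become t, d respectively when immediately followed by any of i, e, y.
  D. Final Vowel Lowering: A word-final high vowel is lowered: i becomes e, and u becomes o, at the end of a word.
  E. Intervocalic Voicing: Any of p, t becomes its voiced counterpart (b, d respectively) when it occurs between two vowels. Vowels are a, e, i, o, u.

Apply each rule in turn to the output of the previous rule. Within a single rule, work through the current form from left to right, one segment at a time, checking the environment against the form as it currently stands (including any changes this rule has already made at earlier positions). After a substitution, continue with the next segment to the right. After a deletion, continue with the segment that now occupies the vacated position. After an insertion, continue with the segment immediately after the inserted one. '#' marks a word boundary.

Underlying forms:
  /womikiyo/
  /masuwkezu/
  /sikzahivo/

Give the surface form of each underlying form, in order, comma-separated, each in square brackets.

/womikiyo/:
  A Final Vowel Deletion: [womikiyo] → [womikiy]
  B Vowel Epenthesis: no change — [womikiy]
  C Velar Fronting: [womikiy] → [womitiy]
  D Final Vowel Lowering: no change — [womitiy]
  E Intervocalic Voicing: [womitiy] → [womidiy]
/masuwkezu/:
  A Final Vowel Deletion: no change — [masuwkezu]
  B Vowel Epenthesis: no change — [masuwkezu]
  C Velar Fronting: [masuwkezu] → [masuwtezu]
  D Final Vowel Lowering: [masuwtezu] → [masuwtezo]
  E Intervocalic Voicing: no change — [masuwtezo]
/sikzahivo/:
  A Final Vowel Deletion: [sikzahivo] → [sikzahiv]
  B Vowel Epenthesis: no change — [sikzahiv]
  C Velar Fronting: no change — [sikzahiv]
  D Final Vowel Lowering: no change — [sikzahiv]
  E Intervocalic Voicing: no change — [sikzahiv]

[womidiy], [masuwtezo], [sikzahiv]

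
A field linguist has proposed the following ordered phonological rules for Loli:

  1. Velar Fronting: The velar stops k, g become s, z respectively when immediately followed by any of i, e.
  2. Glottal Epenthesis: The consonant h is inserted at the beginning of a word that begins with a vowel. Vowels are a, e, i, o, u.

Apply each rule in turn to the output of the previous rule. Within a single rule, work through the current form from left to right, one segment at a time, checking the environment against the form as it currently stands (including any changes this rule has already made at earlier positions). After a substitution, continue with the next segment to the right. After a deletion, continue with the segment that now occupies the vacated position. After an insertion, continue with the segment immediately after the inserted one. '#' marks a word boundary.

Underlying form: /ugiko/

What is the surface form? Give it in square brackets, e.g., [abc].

1 Velar Fronting: [ugiko] → [uziko]
2 Glottal Epenthesis: [uziko] → [huziko]

[huziko]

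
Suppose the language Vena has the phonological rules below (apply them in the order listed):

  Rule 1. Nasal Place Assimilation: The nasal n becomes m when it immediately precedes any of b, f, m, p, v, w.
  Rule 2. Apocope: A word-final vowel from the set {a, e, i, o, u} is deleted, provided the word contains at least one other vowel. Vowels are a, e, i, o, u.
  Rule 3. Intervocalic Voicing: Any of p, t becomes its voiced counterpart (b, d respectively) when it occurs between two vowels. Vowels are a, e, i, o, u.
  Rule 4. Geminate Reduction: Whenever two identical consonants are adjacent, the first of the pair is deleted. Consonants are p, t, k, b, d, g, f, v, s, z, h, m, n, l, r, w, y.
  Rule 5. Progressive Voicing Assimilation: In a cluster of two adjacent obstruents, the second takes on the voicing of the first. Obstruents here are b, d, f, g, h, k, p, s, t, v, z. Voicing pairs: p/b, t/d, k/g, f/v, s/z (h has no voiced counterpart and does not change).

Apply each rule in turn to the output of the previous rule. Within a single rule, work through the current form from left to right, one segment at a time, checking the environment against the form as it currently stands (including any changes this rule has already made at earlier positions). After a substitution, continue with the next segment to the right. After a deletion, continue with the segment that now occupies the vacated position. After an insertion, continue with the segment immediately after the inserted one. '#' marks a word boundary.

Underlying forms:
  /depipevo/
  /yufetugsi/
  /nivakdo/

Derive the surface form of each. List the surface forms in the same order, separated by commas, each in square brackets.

/depipevo/:
  Rule 1 Nasal Place Assimilation: no change — [depipevo]
  Rule 2 Apocope: [depipevo] → [depipev]
  Rule 3 Intervocalic Voicing: [depipev] → [debibev]
  Rule 4 Geminate Reduction: no change — [debibev]
  Rule 5 Progressive Voicing Assimilation: no change — [debibev]
/yufetugsi/:
  Rule 1 Nasal Place Assimilation: no change — [yufetugsi]
  Rule 2 Apocope: [yufetugsi] → [yufetugs]
  Rule 3 Intervocalic Voicing: [yufetugs] → [yufedugs]
  Rule 4 Geminate Reduction: no change — [yufedugs]
  Rule 5 Progressive Voicing Assimilation: [yufedugs] → [yufedugz]
/nivakdo/:
  Rule 1 Nasal Place Assimilation: no change — [nivakdo]
  Rule 2 Apocope: [nivakdo] → [nivakd]
  Rule 3 Intervocalic Voicing: no change — [nivakd]
  Rule 4 Geminate Reduction: no change — [nivakd]
  Rule 5 Progressive Voicing Assimilation: [nivakd] → [nivakt]

[debibev], [yufedugz], [nivakt]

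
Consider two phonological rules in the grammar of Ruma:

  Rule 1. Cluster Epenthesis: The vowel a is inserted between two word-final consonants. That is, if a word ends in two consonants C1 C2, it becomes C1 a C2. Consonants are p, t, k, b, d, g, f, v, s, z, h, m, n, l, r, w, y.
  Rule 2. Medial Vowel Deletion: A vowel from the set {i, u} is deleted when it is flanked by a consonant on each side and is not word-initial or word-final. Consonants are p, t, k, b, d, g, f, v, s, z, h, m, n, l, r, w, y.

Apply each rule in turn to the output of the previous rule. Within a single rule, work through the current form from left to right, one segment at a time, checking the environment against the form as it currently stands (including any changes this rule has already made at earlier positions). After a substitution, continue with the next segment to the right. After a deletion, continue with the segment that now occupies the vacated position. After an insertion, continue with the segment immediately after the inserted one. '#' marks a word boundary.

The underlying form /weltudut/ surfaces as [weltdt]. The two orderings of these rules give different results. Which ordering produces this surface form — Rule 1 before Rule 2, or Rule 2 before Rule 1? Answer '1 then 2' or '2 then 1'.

1 then 2

Order 1 then 2:
  1 Cluster Epenthesis: no change — [weltudut]
  2 Medial Vowel Deletion: [weltudut] → [weltdt]
  result: [weltdt]
Order 2 then 1:
  2 Medial Vowel Deletion: [weltudut] → [weltdt]
  1 Cluster Epenthesis: [weltdt] → [weltdat]
  result: [weltdat]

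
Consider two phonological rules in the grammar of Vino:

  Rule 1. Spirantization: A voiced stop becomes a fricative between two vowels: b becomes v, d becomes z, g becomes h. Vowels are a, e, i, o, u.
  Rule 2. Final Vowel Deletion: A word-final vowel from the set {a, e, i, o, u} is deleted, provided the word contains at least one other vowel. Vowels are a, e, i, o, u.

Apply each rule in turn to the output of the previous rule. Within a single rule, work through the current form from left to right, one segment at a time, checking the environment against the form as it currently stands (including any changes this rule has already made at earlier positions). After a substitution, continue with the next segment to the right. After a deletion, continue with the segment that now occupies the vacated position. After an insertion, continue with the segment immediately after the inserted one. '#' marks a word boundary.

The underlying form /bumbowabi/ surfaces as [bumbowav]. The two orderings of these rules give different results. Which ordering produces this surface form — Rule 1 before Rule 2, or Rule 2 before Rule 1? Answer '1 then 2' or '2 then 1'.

1 then 2

Order 1 then 2:
  1 Spirantization: [bumbowabi] → [bumbowavi]
  2 Final Vowel Deletion: [bumbowavi] → [bumbowav]
  result: [bumbowav]
Order 2 then 1:
  2 Final Vowel Deletion: [bumbowabi] → [bumbowab]
  1 Spirantization: no change — [bumbowab]
  result: [bumbowab]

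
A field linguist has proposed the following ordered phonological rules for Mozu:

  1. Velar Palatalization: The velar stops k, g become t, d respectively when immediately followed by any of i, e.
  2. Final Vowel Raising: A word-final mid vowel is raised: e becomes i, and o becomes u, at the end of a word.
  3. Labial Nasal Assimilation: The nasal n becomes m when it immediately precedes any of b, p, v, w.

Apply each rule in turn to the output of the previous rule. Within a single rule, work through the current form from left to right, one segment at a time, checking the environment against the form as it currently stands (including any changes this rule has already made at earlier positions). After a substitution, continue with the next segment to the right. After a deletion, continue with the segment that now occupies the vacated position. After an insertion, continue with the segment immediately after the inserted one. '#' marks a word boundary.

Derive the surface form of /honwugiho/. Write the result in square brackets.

1 Velar Palatalization: [honwugiho] → [honwudiho]
2 Final Vowel Raising: [honwudiho] → [honwudihu]
3 Labial Nasal Assimilation: [honwudihu] → [homwudihu]

[homwudihu]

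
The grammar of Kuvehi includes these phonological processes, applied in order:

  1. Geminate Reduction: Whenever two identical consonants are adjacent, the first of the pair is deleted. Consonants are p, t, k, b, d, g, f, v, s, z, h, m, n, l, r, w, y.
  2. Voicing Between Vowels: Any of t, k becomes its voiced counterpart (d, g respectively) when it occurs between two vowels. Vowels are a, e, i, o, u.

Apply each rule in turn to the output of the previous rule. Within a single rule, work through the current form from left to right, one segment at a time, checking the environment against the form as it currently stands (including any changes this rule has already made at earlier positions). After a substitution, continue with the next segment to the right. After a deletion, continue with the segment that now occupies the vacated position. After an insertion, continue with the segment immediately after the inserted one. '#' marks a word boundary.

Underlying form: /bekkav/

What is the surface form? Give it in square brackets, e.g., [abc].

[begav]

1 Geminate Reduction: [bekkav] → [bekav]
2 Voicing Between Vowels: [bekav] → [begav]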